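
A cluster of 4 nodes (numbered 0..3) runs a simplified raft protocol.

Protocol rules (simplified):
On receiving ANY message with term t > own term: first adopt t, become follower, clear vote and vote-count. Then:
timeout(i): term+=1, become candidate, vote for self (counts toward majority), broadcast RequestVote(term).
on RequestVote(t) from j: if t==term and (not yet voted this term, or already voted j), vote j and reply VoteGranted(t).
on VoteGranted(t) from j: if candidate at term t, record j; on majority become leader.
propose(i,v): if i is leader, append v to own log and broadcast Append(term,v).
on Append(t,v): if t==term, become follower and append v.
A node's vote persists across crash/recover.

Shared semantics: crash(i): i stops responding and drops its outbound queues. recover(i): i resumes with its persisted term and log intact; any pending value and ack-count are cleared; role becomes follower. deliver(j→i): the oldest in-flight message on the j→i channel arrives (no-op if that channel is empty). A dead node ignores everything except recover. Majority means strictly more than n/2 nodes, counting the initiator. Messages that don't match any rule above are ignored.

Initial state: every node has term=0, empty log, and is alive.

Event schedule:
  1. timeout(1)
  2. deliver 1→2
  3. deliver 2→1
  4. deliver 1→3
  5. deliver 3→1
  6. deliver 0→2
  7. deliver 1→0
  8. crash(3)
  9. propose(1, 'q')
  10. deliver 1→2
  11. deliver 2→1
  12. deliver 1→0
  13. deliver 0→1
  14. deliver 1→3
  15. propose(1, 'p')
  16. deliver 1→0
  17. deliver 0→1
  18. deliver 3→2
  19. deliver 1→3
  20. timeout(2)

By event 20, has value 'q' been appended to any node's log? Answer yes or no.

[1] timeout(1) → N1(cand t1 [-])
[2] deliver 1→2 → N2(foll t1 [-])
[3] deliver 2→1 → ∅
[4] deliver 1→3 → N3(foll t1 [-])
[5] deliver 3→1 → N1(lead t1 [-])
[6] deliver 0→2 → ∅
[7] deliver 1→0 → N0(foll t1 [-])
[8] crash(3) → N3(✗foll t1 [-])
[9] propose(1,'q') → N1(lead t1 [q])
[10] deliver 1→2 → N2(foll t1 [q])
[11] deliver 2→1 → ∅
[12] deliver 1→0 → N0(foll t1 [q])
[13] deliver 0→1 → ∅
[14] deliver 1→3 → ∅
[15] propose(1,'p') → N1(lead t1 [q,p])
[16] deliver 1→0 → N0(foll t1 [q,p])
[17] deliver 0→1 → ∅
[18] deliver 3→2 → ∅
[19] deliver 1→3 → ∅
[20] timeout(2) → N2(cand t2 [q])

yes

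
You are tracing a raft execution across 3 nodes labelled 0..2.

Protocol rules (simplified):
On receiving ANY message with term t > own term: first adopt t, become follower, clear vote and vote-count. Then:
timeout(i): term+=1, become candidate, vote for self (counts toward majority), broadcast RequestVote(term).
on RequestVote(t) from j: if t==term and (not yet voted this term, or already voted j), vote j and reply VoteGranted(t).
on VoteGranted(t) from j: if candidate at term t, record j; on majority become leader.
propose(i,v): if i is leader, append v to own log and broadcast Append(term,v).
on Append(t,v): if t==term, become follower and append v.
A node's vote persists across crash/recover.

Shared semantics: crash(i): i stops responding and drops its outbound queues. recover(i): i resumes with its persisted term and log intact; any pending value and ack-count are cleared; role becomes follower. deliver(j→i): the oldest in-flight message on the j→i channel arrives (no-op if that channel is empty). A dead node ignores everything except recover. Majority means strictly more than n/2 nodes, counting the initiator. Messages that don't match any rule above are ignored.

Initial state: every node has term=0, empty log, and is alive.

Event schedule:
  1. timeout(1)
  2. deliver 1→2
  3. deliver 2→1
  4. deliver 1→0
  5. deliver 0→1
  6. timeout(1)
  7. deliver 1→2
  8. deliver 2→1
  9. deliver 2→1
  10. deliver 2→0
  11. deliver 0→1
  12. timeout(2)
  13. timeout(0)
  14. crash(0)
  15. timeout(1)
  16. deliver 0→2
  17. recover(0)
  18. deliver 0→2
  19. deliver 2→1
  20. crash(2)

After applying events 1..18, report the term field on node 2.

[1] timeout(1) → N1(cand t1 [-])
[2] deliver 1→2 → N2(foll t1 [-])
[3] deliver 2→1 → N1(lead t1 [-])
[4] deliver 1→0 → N0(foll t1 [-])
[5] deliver 0→1 → ∅
[6] timeout(1) → N1(cand t2 [-])
[7] deliver 1→2 → N2(foll t2 [-])
[8] deliver 2→1 → N1(lead t2 [-])
[9] deliver 2→1 → ∅
[10] deliver 2→0 → ∅
[11] deliver 0→1 → ∅
[12] timeout(2) → N2(cand t3 [-])
[13] timeout(0) → N0(cand t2 [-])
[14] crash(0) → N0(✗cand t2 [-])
[15] timeout(1) → N1(cand t3 [-])
[16] deliver 0→2 → ∅
[17] recover(0) → N0(foll t2 [-])
[18] deliver 0→2 → ∅

3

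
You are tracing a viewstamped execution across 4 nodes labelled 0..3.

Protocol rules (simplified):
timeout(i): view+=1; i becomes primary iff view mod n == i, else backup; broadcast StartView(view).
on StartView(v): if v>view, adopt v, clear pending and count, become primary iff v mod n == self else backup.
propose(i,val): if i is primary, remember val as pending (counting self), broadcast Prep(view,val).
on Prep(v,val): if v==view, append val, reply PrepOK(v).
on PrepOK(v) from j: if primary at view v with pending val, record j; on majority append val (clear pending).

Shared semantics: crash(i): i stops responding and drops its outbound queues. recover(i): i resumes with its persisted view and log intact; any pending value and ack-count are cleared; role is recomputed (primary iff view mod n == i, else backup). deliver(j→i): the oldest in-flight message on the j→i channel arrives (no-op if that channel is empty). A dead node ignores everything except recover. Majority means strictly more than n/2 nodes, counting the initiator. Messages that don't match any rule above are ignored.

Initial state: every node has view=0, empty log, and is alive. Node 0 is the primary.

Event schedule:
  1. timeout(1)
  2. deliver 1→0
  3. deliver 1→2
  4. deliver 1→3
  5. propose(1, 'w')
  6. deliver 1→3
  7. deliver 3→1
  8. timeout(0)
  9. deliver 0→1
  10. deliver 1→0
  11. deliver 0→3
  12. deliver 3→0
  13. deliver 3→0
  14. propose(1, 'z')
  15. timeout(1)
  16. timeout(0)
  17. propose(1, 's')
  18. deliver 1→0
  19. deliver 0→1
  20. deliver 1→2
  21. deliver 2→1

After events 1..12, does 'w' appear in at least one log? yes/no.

yes

e1 timeout(1): 1[prim,v=1,-]
e2 deliver 1→0: 0[back,v=1,-]
e3 deliver 1→2: 2[back,v=1,-]
e4 deliver 1→3: 3[back,v=1,-]
e5 propose(1,'w'): ·
e6 deliver 1→3: 3[back,v=1,w]
e7 deliver 3→1: ·
e8 timeout(0): 0[back,v=2,-]
e9 deliver 0→1: 1[back,v=2,-]
e10 deliver 1→0: ·
e11 deliver 0→3: 3[back,v=2,w]
e12 deliver 3→0: ·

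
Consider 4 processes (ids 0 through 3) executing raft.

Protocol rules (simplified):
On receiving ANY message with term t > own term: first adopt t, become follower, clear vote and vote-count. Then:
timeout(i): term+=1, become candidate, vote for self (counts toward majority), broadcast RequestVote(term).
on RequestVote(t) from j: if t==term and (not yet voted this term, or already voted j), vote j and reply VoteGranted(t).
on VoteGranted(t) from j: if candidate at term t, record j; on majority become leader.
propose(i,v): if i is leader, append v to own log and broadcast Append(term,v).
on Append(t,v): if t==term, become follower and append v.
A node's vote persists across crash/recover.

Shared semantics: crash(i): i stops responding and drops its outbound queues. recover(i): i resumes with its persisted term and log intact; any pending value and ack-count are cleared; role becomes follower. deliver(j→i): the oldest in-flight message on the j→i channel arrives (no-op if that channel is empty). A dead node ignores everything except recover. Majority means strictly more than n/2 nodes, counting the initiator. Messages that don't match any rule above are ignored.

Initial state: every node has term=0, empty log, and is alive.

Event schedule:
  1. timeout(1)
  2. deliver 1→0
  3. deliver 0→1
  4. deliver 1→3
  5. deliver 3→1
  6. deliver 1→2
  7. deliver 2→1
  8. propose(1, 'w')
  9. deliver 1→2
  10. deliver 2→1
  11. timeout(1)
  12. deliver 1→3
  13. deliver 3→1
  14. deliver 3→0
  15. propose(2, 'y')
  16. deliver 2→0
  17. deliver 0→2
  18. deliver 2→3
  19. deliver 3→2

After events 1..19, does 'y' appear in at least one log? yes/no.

e1 timeout(1): 1[cand,t=1,-]
e2 deliver 1→0: 0[foll,t=1,-]
e3 deliver 0→1: ·
e4 deliver 1→3: 3[foll,t=1,-]
e5 deliver 3→1: 1[lead,t=1,-]
e6 deliver 1→2: 2[foll,t=1,-]
e7 deliver 2→1: ·
e8 propose(1,'w'): 1[lead,t=1,w]
e9 deliver 1→2: 2[foll,t=1,w]
e10 deliver 2→1: ·
e11 timeout(1): 1[cand,t=2,w]
e12 deliver 1→3: 3[foll,t=1,w]
e13 deliver 3→1: ·
e14 deliver 3→0: ·
e15 propose(2,'y'): ·
e16 deliver 2→0: ·
e17 deliver 0→2: ·
e18 deliver 2→3: ·
e19 deliver 3→2: ·

no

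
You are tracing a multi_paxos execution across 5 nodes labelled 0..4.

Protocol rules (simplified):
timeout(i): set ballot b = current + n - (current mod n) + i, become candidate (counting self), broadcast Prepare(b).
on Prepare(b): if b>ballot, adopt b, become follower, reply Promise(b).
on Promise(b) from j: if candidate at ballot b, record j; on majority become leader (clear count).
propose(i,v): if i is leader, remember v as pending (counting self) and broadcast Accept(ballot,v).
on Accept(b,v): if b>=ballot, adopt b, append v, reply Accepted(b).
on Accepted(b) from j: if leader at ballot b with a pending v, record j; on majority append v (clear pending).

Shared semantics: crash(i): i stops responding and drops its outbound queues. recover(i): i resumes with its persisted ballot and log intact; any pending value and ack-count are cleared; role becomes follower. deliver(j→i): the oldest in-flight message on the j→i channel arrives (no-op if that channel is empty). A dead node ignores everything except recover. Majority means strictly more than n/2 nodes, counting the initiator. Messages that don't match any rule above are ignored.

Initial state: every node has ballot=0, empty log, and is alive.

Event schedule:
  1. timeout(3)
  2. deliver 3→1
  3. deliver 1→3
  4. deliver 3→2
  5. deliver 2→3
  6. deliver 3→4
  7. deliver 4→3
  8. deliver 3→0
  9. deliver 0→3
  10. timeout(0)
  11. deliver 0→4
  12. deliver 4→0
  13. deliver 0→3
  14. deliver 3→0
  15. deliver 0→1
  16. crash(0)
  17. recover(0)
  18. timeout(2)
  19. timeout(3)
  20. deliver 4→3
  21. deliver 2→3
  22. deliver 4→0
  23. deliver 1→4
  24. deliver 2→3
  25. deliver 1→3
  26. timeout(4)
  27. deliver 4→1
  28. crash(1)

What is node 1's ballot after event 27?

19

1. timeout(3):  <3:cand b8 ->
2. deliver 3→1:  <1:foll b8 ->
3. deliver 1→3:  nop
4. deliver 3→2:  <2:foll b8 ->
5. deliver 2→3:  <3:lead b8 ->
6. deliver 3→4:  <4:foll b8 ->
7. deliver 4→3:  nop
8. deliver 3→0:  <0:foll b8 ->
9. deliver 0→3:  nop
10. timeout(0):  <0:cand b10 ->
11. deliver 0→4:  <4:foll b10 ->
12. deliver 4→0:  nop
13. deliver 0→3:  <3:foll b10 ->
14. deliver 3→0:  <0:lead b10 ->
15. deliver 0→1:  <1:foll b10 ->
16. crash(0):  <0:✗lead b10 ->
17. recover(0):  <0:foll b10 ->
18. timeout(2):  <2:cand b12 ->
19. timeout(3):  <3:cand b18 ->
20. deliver 4→3:  nop
21. deliver 2→3:  nop
22. deliver 4→0:  nop
23. deliver 1→4:  nop
24. deliver 2→3:  nop
25. deliver 1→3:  nop
26. timeout(4):  <4:cand b19 ->
27. deliver 4→1:  <1:foll b19 ->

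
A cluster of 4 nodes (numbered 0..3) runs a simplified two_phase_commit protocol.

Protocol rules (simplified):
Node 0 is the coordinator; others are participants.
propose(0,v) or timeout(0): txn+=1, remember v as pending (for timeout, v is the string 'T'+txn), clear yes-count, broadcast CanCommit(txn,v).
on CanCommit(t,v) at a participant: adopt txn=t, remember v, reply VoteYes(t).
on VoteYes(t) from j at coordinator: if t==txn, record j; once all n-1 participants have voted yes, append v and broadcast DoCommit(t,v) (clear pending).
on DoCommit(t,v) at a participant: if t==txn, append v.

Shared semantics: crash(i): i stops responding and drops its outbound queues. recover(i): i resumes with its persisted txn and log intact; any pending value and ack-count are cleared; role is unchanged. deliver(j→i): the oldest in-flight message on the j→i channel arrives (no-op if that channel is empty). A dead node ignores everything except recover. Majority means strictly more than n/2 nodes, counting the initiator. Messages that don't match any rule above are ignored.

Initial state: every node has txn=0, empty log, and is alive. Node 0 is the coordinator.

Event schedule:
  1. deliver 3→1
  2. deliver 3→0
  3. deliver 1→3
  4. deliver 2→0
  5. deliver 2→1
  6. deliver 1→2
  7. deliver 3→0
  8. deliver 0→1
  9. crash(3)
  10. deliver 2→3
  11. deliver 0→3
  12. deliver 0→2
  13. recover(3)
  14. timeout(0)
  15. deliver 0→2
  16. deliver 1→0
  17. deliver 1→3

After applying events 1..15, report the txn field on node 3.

step 1 deliver 3→1: —
step 2 deliver 3→0: —
step 3 deliver 1→3: —
step 4 deliver 2→0: —
step 5 deliver 2→1: —
step 6 deliver 1→2: —
step 7 deliver 3→0: —
step 8 deliver 0→1: —
step 9 crash(3): 3={✗part,t=0,log=-}
step 10 deliver 2→3: —
step 11 deliver 0→3: —
step 12 deliver 0→2: —
step 13 recover(3): 3={part,t=0,log=-}
step 14 timeout(0): 0={coor,t=1,log=-}
step 15 deliver 0→2: 2={part,t=1,log=-}

0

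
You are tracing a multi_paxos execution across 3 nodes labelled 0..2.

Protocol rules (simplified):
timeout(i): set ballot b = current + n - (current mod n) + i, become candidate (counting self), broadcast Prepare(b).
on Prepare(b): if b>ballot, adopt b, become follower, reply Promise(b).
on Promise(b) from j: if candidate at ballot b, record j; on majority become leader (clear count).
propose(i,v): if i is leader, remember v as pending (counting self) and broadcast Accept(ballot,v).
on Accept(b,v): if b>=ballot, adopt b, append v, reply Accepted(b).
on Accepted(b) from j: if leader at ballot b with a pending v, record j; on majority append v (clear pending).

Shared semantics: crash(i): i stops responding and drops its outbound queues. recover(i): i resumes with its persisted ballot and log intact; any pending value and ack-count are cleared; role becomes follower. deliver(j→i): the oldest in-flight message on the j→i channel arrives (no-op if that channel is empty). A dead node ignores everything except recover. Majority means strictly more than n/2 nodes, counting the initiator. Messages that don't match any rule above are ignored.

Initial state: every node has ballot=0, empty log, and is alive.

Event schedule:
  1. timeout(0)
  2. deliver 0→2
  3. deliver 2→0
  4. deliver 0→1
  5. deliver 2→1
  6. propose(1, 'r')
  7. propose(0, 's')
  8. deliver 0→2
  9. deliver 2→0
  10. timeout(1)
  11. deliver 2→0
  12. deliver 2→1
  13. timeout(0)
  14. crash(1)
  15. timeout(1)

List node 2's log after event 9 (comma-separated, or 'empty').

s

[1] timeout(0) → N0(cand b3 [-])
[2] deliver 0→2 → N2(foll b3 [-])
[3] deliver 2→0 → N0(lead b3 [-])
[4] deliver 0→1 → N1(foll b3 [-])
[5] deliver 2→1 → ∅
[6] propose(1,'r') → ∅
[7] propose(0,'s') → ∅
[8] deliver 0→2 → N2(foll b3 [s])
[9] deliver 2→0 → N0(lead b3 [s])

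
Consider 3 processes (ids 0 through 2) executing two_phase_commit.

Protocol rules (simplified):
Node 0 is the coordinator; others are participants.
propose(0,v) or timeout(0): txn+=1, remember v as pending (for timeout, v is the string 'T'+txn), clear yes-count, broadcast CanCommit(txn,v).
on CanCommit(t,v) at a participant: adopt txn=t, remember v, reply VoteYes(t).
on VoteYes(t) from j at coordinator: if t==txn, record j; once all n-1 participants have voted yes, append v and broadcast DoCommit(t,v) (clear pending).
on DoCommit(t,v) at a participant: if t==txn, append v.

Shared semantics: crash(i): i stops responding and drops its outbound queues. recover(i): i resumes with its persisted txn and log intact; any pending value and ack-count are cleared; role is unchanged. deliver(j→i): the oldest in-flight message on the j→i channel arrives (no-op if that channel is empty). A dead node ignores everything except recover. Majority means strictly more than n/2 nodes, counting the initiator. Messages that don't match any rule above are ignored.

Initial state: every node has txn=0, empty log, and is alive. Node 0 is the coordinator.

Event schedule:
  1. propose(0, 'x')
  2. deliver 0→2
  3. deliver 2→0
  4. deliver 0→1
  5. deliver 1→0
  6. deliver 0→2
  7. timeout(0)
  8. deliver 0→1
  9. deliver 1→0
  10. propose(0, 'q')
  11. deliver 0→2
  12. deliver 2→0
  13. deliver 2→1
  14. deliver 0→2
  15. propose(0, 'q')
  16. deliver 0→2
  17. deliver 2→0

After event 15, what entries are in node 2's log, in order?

[1] propose(0,'x') → N0(coor t1 [-])
[2] deliver 0→2 → N2(part t1 [-])
[3] deliver 2→0 → ∅
[4] deliver 0→1 → N1(part t1 [-])
[5] deliver 1→0 → N0(coor t1 [x])
[6] deliver 0→2 → N2(part t1 [x])
[7] timeout(0) → N0(coor t2 [x])
[8] deliver 0→1 → N1(part t1 [x])
[9] deliver 1→0 → ∅
[10] propose(0,'q') → N0(coor t3 [x])
[11] deliver 0→2 → N2(part t2 [x])
[12] deliver 2→0 → ∅
[13] deliver 2→1 → ∅
[14] deliver 0→2 → N2(part t3 [x])
[15] propose(0,'q') → N0(coor t4 [x])

x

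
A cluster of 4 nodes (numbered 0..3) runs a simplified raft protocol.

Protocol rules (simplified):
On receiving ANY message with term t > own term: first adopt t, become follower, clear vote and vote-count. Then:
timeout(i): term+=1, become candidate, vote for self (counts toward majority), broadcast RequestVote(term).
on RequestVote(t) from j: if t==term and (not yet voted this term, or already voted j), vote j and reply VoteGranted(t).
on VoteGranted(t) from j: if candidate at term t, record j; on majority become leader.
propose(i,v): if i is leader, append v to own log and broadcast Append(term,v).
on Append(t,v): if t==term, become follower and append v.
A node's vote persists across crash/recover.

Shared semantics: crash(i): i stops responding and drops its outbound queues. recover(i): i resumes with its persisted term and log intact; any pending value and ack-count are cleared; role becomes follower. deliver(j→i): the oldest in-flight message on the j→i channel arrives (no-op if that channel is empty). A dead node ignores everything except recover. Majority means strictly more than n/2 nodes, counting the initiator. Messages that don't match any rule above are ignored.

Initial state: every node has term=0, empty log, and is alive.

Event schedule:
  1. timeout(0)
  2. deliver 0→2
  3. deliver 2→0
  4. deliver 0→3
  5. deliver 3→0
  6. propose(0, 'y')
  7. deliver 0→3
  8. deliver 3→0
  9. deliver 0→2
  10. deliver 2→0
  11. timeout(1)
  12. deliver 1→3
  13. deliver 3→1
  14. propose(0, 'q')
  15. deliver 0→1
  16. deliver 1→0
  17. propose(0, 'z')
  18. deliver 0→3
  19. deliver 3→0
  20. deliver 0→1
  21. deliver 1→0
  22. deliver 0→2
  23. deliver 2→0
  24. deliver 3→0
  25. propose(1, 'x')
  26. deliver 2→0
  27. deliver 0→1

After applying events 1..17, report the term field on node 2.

step 1 timeout(0): 0={cand,t=1,log=-}
step 2 deliver 0→2: 2={foll,t=1,log=-}
step 3 deliver 2→0: —
step 4 deliver 0→3: 3={foll,t=1,log=-}
step 5 deliver 3→0: 0={lead,t=1,log=-}
step 6 propose(0,'y'): 0={lead,t=1,log=y}
step 7 deliver 0→3: 3={foll,t=1,log=y}
step 8 deliver 3→0: —
step 9 deliver 0→2: 2={foll,t=1,log=y}
step 10 deliver 2→0: —
step 11 timeout(1): 1={cand,t=1,log=-}
step 12 deliver 1→3: —
step 13 deliver 3→1: —
step 14 propose(0,'q'): 0={lead,t=1,log=y,q}
step 15 deliver 0→1: —
step 16 deliver 1→0: —
step 17 propose(0,'z'): 0={lead,t=1,log=y,q,z}

1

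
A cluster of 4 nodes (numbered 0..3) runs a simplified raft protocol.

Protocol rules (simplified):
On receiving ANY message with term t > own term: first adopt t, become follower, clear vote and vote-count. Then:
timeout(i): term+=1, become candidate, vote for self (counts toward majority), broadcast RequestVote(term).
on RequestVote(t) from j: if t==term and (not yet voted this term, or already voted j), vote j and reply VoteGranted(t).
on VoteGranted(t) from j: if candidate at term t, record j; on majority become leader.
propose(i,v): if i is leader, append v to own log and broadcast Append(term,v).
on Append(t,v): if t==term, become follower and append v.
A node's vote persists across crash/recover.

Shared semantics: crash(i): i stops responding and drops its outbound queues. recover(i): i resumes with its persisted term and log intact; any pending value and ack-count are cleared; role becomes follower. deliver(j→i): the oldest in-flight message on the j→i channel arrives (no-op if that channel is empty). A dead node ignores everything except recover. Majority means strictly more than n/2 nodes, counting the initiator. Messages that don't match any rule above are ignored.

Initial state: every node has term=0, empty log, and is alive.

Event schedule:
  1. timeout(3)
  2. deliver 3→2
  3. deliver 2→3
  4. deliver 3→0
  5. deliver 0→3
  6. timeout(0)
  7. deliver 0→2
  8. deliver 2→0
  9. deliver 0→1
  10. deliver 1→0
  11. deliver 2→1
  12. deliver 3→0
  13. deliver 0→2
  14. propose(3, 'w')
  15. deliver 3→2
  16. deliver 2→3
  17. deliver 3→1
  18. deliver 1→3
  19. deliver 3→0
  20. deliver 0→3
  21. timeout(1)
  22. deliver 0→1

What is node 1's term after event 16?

[1] timeout(3) → N3(cand t1 [-])
[2] deliver 3→2 → N2(foll t1 [-])
[3] deliver 2→3 → ∅
[4] deliver 3→0 → N0(foll t1 [-])
[5] deliver 0→3 → N3(lead t1 [-])
[6] timeout(0) → N0(cand t2 [-])
[7] deliver 0→2 → N2(foll t2 [-])
[8] deliver 2→0 → ∅
[9] deliver 0→1 → N1(foll t2 [-])
[10] deliver 1→0 → N0(lead t2 [-])
[11] deliver 2→1 → ∅
[12] deliver 3→0 → ∅
[13] deliver 0→2 → ∅
[14] propose(3,'w') → N3(lead t1 [w])
[15] deliver 3→2 → ∅
[16] deliver 2→3 → ∅

2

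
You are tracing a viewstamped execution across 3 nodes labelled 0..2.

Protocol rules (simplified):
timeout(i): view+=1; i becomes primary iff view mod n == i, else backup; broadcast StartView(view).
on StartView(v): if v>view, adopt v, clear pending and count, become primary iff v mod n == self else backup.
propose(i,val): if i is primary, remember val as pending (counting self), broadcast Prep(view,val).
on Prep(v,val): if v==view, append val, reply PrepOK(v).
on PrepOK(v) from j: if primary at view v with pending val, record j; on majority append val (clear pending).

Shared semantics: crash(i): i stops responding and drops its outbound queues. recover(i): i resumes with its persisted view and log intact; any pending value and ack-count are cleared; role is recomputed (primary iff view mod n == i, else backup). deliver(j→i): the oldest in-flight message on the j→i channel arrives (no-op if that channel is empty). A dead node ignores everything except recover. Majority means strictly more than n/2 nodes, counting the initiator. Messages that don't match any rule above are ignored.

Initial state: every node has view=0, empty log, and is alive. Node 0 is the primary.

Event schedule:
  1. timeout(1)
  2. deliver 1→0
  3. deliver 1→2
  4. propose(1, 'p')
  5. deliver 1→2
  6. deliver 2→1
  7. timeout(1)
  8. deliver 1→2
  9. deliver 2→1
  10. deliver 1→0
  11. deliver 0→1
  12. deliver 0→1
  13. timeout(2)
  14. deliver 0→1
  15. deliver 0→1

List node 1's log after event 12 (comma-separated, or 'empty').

p

after 1 — timeout(1): n1:prim/v1/[-]
after 2 — deliver 1→0: n0:back/v1/[-]
after 3 — deliver 1→2: n2:back/v1/[-]
after 4 — propose(1,'p'): ·
after 5 — deliver 1→2: n2:back/v1/[p]
after 6 — deliver 2→1: n1:prim/v1/[p]
after 7 — timeout(1): n1:back/v2/[p]
after 8 — deliver 1→2: n2:prim/v2/[p]
after 9 — deliver 2→1: ·
after 10 — deliver 1→0: n0:back/v1/[p]
after 11 — deliver 0→1: ·
after 12 — deliver 0→1: ·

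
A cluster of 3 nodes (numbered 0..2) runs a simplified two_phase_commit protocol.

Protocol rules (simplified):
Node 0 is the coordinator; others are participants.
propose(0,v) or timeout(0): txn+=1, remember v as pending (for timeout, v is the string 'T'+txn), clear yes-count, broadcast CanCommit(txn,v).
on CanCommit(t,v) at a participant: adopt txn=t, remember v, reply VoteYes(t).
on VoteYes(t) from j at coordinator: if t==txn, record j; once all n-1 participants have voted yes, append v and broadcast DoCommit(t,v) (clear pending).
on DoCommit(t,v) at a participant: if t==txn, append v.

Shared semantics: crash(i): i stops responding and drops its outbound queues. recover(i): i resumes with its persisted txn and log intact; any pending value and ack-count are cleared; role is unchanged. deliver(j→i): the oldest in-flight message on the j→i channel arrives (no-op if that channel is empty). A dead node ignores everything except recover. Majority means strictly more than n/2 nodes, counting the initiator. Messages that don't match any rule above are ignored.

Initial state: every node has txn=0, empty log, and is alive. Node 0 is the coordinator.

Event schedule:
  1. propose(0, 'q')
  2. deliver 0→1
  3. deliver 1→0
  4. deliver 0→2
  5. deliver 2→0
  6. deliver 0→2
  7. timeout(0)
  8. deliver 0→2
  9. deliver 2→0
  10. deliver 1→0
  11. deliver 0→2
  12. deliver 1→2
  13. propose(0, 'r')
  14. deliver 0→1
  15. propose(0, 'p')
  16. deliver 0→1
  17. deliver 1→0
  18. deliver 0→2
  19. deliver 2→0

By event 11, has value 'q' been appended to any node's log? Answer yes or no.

yes

after 1 — propose(0,'q'): n0:coor/t1/[-]
after 2 — deliver 0→1: n1:part/t1/[-]
after 3 — deliver 1→0: ·
after 4 — deliver 0→2: n2:part/t1/[-]
after 5 — deliver 2→0: n0:coor/t1/[q]
after 6 — deliver 0→2: n2:part/t1/[q]
after 7 — timeout(0): n0:coor/t2/[q]
after 8 — deliver 0→2: n2:part/t2/[q]
after 9 — deliver 2→0: ·
after 10 — deliver 1→0: ·
after 11 — deliver 0→2: ·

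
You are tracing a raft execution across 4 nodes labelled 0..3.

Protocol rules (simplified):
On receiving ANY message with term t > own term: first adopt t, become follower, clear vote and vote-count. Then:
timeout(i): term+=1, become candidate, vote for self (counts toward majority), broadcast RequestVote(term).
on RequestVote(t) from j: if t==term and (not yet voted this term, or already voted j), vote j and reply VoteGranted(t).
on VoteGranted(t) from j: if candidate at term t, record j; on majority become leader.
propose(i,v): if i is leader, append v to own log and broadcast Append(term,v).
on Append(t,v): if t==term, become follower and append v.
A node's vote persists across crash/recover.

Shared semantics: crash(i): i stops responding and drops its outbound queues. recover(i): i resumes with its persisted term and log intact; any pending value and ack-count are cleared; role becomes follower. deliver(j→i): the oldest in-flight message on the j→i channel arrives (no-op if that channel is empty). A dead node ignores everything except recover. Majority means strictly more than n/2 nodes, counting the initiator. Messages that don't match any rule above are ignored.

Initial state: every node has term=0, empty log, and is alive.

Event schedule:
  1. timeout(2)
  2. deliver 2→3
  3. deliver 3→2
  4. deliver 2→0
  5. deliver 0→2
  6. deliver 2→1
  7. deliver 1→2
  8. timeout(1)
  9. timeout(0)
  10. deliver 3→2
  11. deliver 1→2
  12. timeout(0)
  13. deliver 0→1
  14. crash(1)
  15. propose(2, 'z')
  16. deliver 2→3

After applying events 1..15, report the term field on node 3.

[1] timeout(2) → N2(cand t1 [-])
[2] deliver 2→3 → N3(foll t1 [-])
[3] deliver 3→2 → ∅
[4] deliver 2→0 → N0(foll t1 [-])
[5] deliver 0→2 → N2(lead t1 [-])
[6] deliver 2→1 → N1(foll t1 [-])
[7] deliver 1→2 → ∅
[8] timeout(1) → N1(cand t2 [-])
[9] timeout(0) → N0(cand t2 [-])
[10] deliver 3→2 → ∅
[11] deliver 1→2 → N2(foll t2 [-])
[12] timeout(0) → N0(cand t3 [-])
[13] deliver 0→1 → ∅
[14] crash(1) → N1(✗cand t2 [-])
[15] propose(2,'z') → ∅

1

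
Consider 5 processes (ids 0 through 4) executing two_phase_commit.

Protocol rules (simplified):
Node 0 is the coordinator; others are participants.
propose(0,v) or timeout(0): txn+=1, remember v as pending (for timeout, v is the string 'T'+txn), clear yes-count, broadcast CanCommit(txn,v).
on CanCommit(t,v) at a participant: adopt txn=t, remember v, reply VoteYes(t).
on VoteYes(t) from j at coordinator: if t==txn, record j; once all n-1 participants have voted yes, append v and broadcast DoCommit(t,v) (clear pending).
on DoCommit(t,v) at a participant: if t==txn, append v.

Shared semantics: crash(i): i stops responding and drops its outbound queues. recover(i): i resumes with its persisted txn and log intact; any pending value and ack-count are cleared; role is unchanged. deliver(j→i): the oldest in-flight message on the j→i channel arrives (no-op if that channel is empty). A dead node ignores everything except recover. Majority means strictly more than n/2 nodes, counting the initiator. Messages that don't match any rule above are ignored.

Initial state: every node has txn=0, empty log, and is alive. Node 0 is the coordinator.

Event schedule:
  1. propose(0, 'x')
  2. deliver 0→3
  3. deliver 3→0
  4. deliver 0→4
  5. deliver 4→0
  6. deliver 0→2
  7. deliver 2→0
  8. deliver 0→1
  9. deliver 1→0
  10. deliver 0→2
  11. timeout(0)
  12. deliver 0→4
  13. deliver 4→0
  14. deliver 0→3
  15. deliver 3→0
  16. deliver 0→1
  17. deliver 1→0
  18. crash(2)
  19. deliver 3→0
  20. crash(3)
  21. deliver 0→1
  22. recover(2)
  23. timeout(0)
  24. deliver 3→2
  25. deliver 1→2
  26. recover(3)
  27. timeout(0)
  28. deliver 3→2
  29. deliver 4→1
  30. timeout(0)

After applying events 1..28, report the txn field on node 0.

4

step 1 propose(0,'x'): 0={coor,t=1,log=-}
step 2 deliver 0→3: 3={part,t=1,log=-}
step 3 deliver 3→0: —
step 4 deliver 0→4: 4={part,t=1,log=-}
step 5 deliver 4→0: —
step 6 deliver 0→2: 2={part,t=1,log=-}
step 7 deliver 2→0: —
step 8 deliver 0→1: 1={part,t=1,log=-}
step 9 deliver 1→0: 0={coor,t=1,log=x}
step 10 deliver 0→2: 2={part,t=1,log=x}
step 11 timeout(0): 0={coor,t=2,log=x}
step 12 deliver 0→4: 4={part,t=1,log=x}
step 13 deliver 4→0: —
step 14 deliver 0→3: 3={part,t=1,log=x}
step 15 deliver 3→0: —
step 16 deliver 0→1: 1={part,t=1,log=x}
step 17 deliver 1→0: —
step 18 crash(2): 2={✗part,t=1,log=x}
step 19 deliver 3→0: —
step 20 crash(3): 3={✗part,t=1,log=x}
step 21 deliver 0→1: 1={part,t=2,log=x}
step 22 recover(2): 2={part,t=1,log=x}
step 23 timeout(0): 0={coor,t=3,log=x}
step 24 deliver 3→2: —
step 25 deliver 1→2: —
step 26 recover(3): 3={part,t=1,log=x}
step 27 timeout(0): 0={coor,t=4,log=x}
step 28 deliver 3→2: —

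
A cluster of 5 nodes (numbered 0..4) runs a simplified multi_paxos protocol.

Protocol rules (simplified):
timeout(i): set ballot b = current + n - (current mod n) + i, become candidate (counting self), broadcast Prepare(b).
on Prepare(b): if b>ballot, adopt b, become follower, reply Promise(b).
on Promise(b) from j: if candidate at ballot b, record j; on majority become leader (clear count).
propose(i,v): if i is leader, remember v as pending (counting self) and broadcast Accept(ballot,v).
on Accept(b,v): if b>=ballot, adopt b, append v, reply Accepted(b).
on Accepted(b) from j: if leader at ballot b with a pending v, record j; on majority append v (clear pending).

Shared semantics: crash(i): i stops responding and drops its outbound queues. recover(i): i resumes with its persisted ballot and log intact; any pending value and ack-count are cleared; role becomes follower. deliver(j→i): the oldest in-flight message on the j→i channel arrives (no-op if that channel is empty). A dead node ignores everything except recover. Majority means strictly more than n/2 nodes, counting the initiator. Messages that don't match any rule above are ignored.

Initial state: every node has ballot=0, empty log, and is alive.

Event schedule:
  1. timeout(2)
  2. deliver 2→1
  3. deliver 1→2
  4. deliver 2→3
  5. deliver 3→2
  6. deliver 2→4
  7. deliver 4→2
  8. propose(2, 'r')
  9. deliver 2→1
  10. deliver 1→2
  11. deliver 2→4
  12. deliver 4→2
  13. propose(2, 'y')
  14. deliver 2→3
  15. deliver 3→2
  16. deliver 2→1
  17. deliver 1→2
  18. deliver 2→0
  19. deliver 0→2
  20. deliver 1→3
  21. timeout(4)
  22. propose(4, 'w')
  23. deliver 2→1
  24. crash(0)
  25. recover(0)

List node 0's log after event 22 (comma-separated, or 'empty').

e1 timeout(2): 2[cand,b=7,-]
e2 deliver 2→1: 1[foll,b=7,-]
e3 deliver 1→2: ·
e4 deliver 2→3: 3[foll,b=7,-]
e5 deliver 3→2: 2[lead,b=7,-]
e6 deliver 2→4: 4[foll,b=7,-]
e7 deliver 4→2: ·
e8 propose(2,'r'): ·
e9 deliver 2→1: 1[foll,b=7,r]
e10 deliver 1→2: ·
e11 deliver 2→4: 4[foll,b=7,r]
e12 deliver 4→2: 2[lead,b=7,r]
e13 propose(2,'y'): ·
e14 deliver 2→3: 3[foll,b=7,r]
e15 deliver 3→2: ·
e16 deliver 2→1: 1[foll,b=7,r,y]
e17 deliver 1→2: 2[lead,b=7,r,y]
e18 deliver 2→0: 0[foll,b=7,-]
e19 deliver 0→2: ·
e20 deliver 1→3: ·
e21 timeout(4): 4[cand,b=14,r]
e22 propose(4,'w'): ·

empty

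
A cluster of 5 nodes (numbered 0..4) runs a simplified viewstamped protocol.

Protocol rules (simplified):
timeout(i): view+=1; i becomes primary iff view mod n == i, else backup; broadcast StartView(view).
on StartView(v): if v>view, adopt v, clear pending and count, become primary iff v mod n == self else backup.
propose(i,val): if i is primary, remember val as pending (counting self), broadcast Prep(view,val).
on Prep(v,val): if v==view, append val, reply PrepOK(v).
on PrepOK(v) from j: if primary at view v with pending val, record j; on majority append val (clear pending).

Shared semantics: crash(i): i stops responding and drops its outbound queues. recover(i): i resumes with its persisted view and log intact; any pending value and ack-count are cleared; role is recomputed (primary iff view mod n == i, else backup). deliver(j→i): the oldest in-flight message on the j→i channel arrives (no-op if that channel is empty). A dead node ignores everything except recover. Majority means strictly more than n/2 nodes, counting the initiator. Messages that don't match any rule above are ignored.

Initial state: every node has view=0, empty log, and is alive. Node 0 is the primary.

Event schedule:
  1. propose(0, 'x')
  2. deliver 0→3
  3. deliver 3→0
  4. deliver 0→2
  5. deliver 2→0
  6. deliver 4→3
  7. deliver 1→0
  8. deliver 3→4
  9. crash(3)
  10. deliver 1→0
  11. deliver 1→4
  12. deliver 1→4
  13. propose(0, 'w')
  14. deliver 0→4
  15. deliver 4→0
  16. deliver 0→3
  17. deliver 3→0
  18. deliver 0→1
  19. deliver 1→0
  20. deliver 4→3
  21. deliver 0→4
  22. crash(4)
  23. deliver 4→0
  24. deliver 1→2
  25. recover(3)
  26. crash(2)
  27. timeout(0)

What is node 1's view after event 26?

1. propose(0,'x'):  nop
2. deliver 0→3:  <3:back v0 x>
3. deliver 3→0:  nop
4. deliver 0→2:  <2:back v0 x>
5. deliver 2→0:  <0:prim v0 x>
6. deliver 4→3:  nop
7. deliver 1→0:  nop
8. deliver 3→4:  nop
9. crash(3):  <3:✗back v0 x>
10. deliver 1→0:  nop
11. deliver 1→4:  nop
12. deliver 1→4:  nop
13. propose(0,'w'):  nop
14. deliver 0→4:  <4:back v0 x>
15. deliver 4→0:  nop
16. deliver 0→3:  nop
17. deliver 3→0:  nop
18. deliver 0→1:  <1:back v0 x>
19. deliver 1→0:  <0:prim v0 x,w>
20. deliver 4→3:  nop
21. deliver 0→4:  <4:back v0 x,w>
22. crash(4):  <4:✗back v0 x,w>
23. deliver 4→0:  nop
24. deliver 1→2:  nop
25. recover(3):  <3:back v0 x>
26. crash(2):  <2:✗back v0 x>

0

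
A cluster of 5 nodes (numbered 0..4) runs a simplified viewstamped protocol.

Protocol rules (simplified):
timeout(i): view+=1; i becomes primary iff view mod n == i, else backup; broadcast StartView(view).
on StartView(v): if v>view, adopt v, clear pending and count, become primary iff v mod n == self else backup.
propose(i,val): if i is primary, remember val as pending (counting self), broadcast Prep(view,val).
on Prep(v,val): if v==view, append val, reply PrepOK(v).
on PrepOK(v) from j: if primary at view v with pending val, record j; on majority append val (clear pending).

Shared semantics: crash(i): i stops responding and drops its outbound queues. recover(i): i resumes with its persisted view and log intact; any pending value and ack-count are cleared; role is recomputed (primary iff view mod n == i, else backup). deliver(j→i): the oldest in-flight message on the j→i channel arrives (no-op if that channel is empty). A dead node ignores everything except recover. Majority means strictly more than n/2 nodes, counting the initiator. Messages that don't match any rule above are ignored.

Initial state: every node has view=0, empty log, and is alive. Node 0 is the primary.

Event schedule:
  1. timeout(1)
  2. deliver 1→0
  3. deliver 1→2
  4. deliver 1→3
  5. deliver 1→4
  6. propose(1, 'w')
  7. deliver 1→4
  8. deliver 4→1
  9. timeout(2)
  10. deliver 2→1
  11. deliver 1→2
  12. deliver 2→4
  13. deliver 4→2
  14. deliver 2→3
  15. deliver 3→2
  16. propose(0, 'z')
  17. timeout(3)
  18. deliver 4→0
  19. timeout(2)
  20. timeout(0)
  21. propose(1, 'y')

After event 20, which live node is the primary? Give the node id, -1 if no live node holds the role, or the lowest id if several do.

[1] timeout(1) → N1(prim v1 [-])
[2] deliver 1→0 → N0(back v1 [-])
[3] deliver 1→2 → N2(back v1 [-])
[4] deliver 1→3 → N3(back v1 [-])
[5] deliver 1→4 → N4(back v1 [-])
[6] propose(1,'w') → ∅
[7] deliver 1→4 → N4(back v1 [w])
[8] deliver 4→1 → ∅
[9] timeout(2) → N2(prim v2 [-])
[10] deliver 2→1 → N1(back v2 [-])
[11] deliver 1→2 → ∅
[12] deliver 2→4 → N4(back v2 [w])
[13] deliver 4→2 → ∅
[14] deliver 2→3 → N3(back v2 [-])
[15] deliver 3→2 → ∅
[16] propose(0,'z') → ∅
[17] timeout(3) → N3(prim v3 [-])
[18] deliver 4→0 → ∅
[19] timeout(2) → N2(back v3 [-])
[20] timeout(0) → N0(back v2 [-])

3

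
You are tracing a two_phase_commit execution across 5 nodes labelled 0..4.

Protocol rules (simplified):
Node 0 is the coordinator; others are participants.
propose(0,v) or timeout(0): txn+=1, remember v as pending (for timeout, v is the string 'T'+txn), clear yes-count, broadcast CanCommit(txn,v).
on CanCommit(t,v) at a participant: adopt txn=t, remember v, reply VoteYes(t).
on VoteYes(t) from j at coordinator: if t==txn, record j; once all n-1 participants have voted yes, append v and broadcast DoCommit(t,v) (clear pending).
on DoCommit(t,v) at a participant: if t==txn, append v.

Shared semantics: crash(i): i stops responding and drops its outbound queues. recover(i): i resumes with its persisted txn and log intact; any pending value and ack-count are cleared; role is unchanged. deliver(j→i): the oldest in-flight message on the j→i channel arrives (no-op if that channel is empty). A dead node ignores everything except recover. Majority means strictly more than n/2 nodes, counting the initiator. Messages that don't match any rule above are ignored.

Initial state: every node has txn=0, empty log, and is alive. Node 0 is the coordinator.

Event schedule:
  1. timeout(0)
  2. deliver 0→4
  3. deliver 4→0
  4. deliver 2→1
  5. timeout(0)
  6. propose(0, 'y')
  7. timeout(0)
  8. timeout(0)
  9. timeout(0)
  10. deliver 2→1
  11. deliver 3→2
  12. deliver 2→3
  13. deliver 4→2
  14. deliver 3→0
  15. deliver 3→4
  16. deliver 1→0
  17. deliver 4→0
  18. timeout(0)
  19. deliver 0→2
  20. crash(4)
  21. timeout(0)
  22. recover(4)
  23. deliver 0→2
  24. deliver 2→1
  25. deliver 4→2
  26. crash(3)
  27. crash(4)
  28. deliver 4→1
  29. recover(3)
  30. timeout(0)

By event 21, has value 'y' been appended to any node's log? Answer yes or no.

step 1 timeout(0): 0={coor,t=1,log=-}
step 2 deliver 0→4: 4={part,t=1,log=-}
step 3 deliver 4→0: —
step 4 deliver 2→1: —
step 5 timeout(0): 0={coor,t=2,log=-}
step 6 propose(0,'y'): 0={coor,t=3,log=-}
step 7 timeout(0): 0={coor,t=4,log=-}
step 8 timeout(0): 0={coor,t=5,log=-}
step 9 timeout(0): 0={coor,t=6,log=-}
step 10 deliver 2→1: —
step 11 deliver 3→2: —
step 12 deliver 2→3: —
step 13 deliver 4→2: —
step 14 deliver 3→0: —
step 15 deliver 3→4: —
step 16 deliver 1→0: —
step 17 deliver 4→0: —
step 18 timeout(0): 0={coor,t=7,log=-}
step 19 deliver 0→2: 2={part,t=1,log=-}
step 20 crash(4): 4={✗part,t=1,log=-}
step 21 timeout(0): 0={coor,t=8,log=-}

no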